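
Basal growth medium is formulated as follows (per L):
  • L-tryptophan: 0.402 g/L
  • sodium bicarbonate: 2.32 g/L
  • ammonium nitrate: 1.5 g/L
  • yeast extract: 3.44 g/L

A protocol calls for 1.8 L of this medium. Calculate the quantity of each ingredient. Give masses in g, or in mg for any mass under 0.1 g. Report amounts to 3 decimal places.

L-tryptophan 0.724 g; sodium bicarbonate 4.176 g; ammonium nitrate 2.700 g; yeast extract 6.192 g

Scale factor relative to 1 L: 1.8.
L-tryptophan: 0.402 g/L × 1.8 L = 0.724 g
sodium bicarbonate: 2.32 g/L × 1.8 L = 4.176 g
ammonium nitrate: 1.5 g/L × 1.8 L = 2.700 g
yeast extract: 3.44 g/L × 1.8 L = 6.192 g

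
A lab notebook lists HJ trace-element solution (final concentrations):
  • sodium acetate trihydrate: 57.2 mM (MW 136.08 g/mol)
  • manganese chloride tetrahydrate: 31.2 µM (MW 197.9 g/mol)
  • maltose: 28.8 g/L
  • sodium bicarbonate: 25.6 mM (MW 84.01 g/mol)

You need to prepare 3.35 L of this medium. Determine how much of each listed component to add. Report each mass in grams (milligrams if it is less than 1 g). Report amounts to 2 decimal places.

sodium acetate trihydrate 26.08 g; manganese chloride tetrahydrate 20.68 mg; maltose 96.48 g; sodium bicarbonate 7.20 g

Scale factor relative to 1 L: 3.35.
sodium acetate trihydrate: 57.2 mmol/L × 136.08 g/mol × 3.35 L ÷ 1000 = 26.08 g
manganese chloride tetrahydrate: 31.2 µmol/L × 197.9 g/mol × 3.35 L ÷ 1000 = 20.68 mg
maltose: 28.8 g/L × 3.35 L = 96.48 g
sodium bicarbonate: 25.6 mmol/L × 84.01 g/mol × 3.35 L ÷ 1000 = 7.20 g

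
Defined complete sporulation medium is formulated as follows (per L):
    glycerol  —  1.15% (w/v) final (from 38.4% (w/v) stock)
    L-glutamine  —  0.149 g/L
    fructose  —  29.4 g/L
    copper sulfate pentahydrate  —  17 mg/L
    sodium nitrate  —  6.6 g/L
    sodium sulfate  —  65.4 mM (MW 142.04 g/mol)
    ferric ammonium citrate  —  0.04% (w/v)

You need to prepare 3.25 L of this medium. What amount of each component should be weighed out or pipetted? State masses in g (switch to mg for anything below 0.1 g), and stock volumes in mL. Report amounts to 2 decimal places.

Working volume: 3.25 L.
glycerol: dilute stock: 1.15% ÷ 38.4% × 3250 mL = 97.33 mL
L-glutamine: 0.149 g/L × 3.25 L = 0.48 g
fructose: 29.4 g/L × 3.25 L = 95.55 g
copper sulfate pentahydrate: 17 mg/L × 3.25 L = 55.25 mg
sodium nitrate: 6.6 g/L × 3.25 L = 21.45 g
sodium sulfate: 65.4 mmol/L × 142.04 g/mol × 3.25 L ÷ 1000 = 30.19 g
ferric ammonium citrate: 0.04 g per 100 mL × 3250 mL ÷ 100 = 1.30 g

glycerol 97.33 mL; L-glutamine 0.48 g; fructose 95.55 g; copper sulfate pentahydrate 55.25 mg; sodium nitrate 21.45 g; sodium sulfate 30.19 g; ferric ammonium citrate 1.30 g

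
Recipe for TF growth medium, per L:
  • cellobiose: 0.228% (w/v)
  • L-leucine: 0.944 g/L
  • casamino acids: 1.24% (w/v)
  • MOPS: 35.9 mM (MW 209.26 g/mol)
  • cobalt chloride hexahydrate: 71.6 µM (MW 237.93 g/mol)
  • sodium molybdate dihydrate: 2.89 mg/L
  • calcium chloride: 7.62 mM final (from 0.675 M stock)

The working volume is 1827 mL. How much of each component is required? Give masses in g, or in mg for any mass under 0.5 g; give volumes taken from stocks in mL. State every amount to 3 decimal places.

cellobiose 4.166 g; L-leucine 1.725 g; casamino acids 22.655 g; MOPS 13.725 g; cobalt chloride hexahydrate 31.124 mg; sodium molybdate dihydrate 5.280 mg; calcium chloride 20.625 mL

Working volume: 1827 mL = 1.827 L.
cellobiose: 0.228% w/v = 2.28 g/L → 2.28 × 1.827 L = 4.166 g
L-leucine: 0.944 g/L × 1.827 L = 1.725 g
casamino acids: 1.24 g per 100 mL × 1827 mL ÷ 100 = 22.655 g
MOPS: 35.9 mmol/L × 209.26 g/mol × 1.827 L ÷ 1000 = 13.725 g
cobalt chloride hexahydrate: 71.6 µmol/L × 237.93 g/mol × 1.827 L ÷ 1000 = 31.124 mg
sodium molybdate dihydrate: 2.89 mg/L × 1.827 L = 5.280 mg
calcium chloride: dilute stock: 7.62 mM × 1827 mL ÷ 675 mM = 20.625 mL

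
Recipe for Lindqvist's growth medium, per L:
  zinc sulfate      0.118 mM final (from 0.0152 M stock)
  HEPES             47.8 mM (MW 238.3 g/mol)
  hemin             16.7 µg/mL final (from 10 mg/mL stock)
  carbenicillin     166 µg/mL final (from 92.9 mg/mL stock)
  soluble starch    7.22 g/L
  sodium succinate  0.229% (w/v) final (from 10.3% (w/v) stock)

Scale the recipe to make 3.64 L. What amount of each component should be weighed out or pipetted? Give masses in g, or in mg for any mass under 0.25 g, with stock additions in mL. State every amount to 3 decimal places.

Scale factor relative to 1 L: 3.64.
zinc sulfate: dilute stock: 0.118 mM × 3640 mL ÷ 15.2 mM = 28.258 mL
HEPES: 47.8 mmol/L × 238.3 g/mol × 3.64 L ÷ 1000 = 41.462 g
hemin: V = C2·V2/C1 = 16.7 µg/mL × 3640 mL ÷ 10000 µg/mL = 6.079 mL
carbenicillin: dilute stock: 166 µg/mL × 3640 mL ÷ 92900 µg/mL = 6.504 mL
soluble starch: 7.22 g/L × 3.64 L = 26.281 g
sodium succinate: V = C2·V2/C1 = 0.229% ÷ 10.3% × 3640 mL = 80.928 mL

zinc sulfate 28.258 mL; HEPES 41.462 g; hemin 6.079 mL; carbenicillin 6.504 mL; soluble starch 26.281 g; sodium succinate 80.928 mL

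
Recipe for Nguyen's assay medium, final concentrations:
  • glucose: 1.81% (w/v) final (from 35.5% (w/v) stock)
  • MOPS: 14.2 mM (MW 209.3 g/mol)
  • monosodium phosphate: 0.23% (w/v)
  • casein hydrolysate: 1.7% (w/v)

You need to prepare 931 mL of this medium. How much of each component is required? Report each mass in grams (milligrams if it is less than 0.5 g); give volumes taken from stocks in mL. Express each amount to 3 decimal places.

glucose 47.468 mL; MOPS 2.767 g; monosodium phosphate 2.141 g; casein hydrolysate 15.827 g

Working volume: 931 mL = 0.931 L.
glucose: C1V1 = C2V2 → 1.81% ÷ 35.5% × 931 mL = 47.468 mL
MOPS: 14.2 mmol/L × 209.3 g/mol × 0.931 L ÷ 1000 = 2.767 g
monosodium phosphate: 0.23% w/v = 2.3 g/L → 2.3 × 0.931 L = 2.141 g
casein hydrolysate: 1.7 g per 100 mL × 931 mL ÷ 100 = 15.827 g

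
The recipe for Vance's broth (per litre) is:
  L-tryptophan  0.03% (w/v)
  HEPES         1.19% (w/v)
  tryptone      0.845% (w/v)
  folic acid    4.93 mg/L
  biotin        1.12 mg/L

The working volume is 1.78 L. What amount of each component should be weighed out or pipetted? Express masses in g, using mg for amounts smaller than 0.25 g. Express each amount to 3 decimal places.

Working volume: 1.78 L.
L-tryptophan: 0.03 g per 100 mL × 1780 mL ÷ 100 = 0.534 g
HEPES: 1.19% w/v = 11.9 g/L → 11.9 × 1.78 L = 21.182 g
tryptone: 0.845 g per 100 mL × 1780 mL ÷ 100 = 15.041 g
folic acid: 4.93 mg/L × 1.78 L = 8.775 mg
biotin: 1.12 mg/L × 1.78 L = 1.994 mg

L-tryptophan 0.534 g; HEPES 21.182 g; tryptone 15.041 g; folic acid 8.775 mg; biotin 1.994 mg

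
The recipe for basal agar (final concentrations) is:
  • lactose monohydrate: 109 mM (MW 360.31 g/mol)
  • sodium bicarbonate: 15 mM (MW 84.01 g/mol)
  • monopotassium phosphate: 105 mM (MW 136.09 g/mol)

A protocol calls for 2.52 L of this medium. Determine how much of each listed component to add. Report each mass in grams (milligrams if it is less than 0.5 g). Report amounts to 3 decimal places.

lactose monohydrate 98.970 g; sodium bicarbonate 3.176 g; monopotassium phosphate 36.009 g

Scale factor relative to 1 L: 2.52.
lactose monohydrate: 109 mmol/L × 360.31 g/mol × 2.52 L ÷ 1000 = 98.970 g
sodium bicarbonate: 15 mmol/L × 84.01 g/mol × 2.52 L ÷ 1000 = 3.176 g
monopotassium phosphate: 105 mmol/L × 136.09 g/mol × 2.52 L ÷ 1000 = 36.009 g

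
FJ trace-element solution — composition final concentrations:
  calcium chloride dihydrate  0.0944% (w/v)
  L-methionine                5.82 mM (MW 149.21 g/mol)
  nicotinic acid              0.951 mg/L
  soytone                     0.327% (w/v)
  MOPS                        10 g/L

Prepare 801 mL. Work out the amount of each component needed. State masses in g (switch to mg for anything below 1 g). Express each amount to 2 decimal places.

calcium chloride dihydrate 756.14 mg; L-methionine 695.59 mg; nicotinic acid 0.76 mg; soytone 2.62 g; MOPS 8.01 g

Scale factor relative to 1 L: 0.801.
calcium chloride dihydrate: 0.0944 g per 100 mL × 801 mL ÷ 100 = 0.756144 g = 756.14 mg
L-methionine: 5.82 mmol/L × 149.21 mg/mmol × 0.801 L = 695.59 mg
nicotinic acid: 0.951 mg/L × 0.801 L = 0.76 mg
soytone: 0.327% w/v = 3.27 g/L → 3.27 × 0.801 L = 2.62 g
MOPS: 10 g/L × 0.801 L = 8.01 g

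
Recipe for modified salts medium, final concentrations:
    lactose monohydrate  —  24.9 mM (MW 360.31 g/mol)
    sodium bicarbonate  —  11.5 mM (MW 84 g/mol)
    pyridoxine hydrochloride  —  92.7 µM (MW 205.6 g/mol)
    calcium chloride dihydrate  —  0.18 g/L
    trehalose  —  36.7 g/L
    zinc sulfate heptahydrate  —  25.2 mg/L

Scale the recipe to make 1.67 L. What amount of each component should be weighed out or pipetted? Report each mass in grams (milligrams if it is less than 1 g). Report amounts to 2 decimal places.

Working volume: 1.67 L.
lactose monohydrate: 24.9 mmol/L × 360.31 g/mol × 1.67 L ÷ 1000 = 14.98 g
sodium bicarbonate: 11.5 mmol/L × 84 g/mol × 1.67 L ÷ 1000 = 1.61 g
pyridoxine hydrochloride: 92.7 µmol/L × 205.6 g/mol × 1.67 L ÷ 1000 = 31.83 mg
calcium chloride dihydrate: 0.18 g/L × 1.67 L = 0.3006 g = 300.60 mg
trehalose: 36.7 g/L × 1.67 L = 61.29 g
zinc sulfate heptahydrate: 25.2 mg/L × 1.67 L = 42.08 mg

lactose monohydrate 14.98 g; sodium bicarbonate 1.61 g; pyridoxine hydrochloride 31.83 mg; calcium chloride dihydrate 300.60 mg; trehalose 61.29 g; zinc sulfate heptahydrate 42.08 mg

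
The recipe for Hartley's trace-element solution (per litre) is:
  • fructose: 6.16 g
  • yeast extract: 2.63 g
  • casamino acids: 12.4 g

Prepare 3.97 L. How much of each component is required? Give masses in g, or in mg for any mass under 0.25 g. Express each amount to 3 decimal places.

fructose 24.455 g; yeast extract 10.441 g; casamino acids 49.228 g

Scale factor = 3970 mL / 1000 mL = 3.97.
fructose: 6.16 g × (3970 mL / 1000 mL) = 24.455 g
yeast extract: 2.63 g × (3970 mL / 1000 mL) = 10.441 g
casamino acids: 12.4 g × (3970 mL / 1000 mL) = 49.228 g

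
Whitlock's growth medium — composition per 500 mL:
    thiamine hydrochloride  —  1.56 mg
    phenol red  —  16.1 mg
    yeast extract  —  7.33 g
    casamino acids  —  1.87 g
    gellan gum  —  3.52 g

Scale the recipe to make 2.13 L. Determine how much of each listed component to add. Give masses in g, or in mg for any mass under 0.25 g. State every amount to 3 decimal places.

thiamine hydrochloride 6.646 mg; phenol red 68.586 mg; yeast extract 31.226 g; casamino acids 7.966 g; gellan gum 14.995 g

Ratio of target to recipe volume: 2130 / 500 = 4.26.
thiamine hydrochloride: 1.56 mg × (2130 mL / 500 mL) = 6.646 mg
phenol red: 16.1 mg × (2130 mL / 500 mL) = 68.586 mg
yeast extract: 7.33 g × (2130 mL / 500 mL) = 31.226 g
casamino acids: 1.87 g × (2130 mL / 500 mL) = 7.966 g
gellan gum: 3.52 g × (2130 mL / 500 mL) = 14.995 g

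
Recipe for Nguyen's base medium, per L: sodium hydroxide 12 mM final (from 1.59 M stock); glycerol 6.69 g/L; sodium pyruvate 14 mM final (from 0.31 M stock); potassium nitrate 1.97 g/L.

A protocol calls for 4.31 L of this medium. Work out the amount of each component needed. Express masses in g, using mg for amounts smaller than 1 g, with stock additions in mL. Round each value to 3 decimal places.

Scale factor relative to 1 L: 4.31.
sodium hydroxide: V = C2·V2/C1 = 12 mM × 4310 mL ÷ 1590 mM = 32.528 mL
glycerol: 6.69 g/L × 4.31 L = 28.834 g
sodium pyruvate: C1V1 = C2V2 → 14 mM × 4310 mL ÷ 310 mM = 194.645 mL
potassium nitrate: 1.97 g/L × 4.31 L = 8.491 g

sodium hydroxide 32.528 mL; glycerol 28.834 g; sodium pyruvate 194.645 mL; potassium nitrate 8.491 g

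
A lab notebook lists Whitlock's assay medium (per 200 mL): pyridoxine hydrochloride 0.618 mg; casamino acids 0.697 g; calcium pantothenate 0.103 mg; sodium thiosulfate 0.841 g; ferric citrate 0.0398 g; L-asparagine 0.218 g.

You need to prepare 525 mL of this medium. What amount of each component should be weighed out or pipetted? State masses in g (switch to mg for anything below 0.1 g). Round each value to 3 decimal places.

pyridoxine hydrochloride 1.622 mg; casamino acids 1.830 g; calcium pantothenate 0.270 mg; sodium thiosulfate 2.208 g; ferric citrate 0.104 g; L-asparagine 0.572 g

Ratio of target to recipe volume: 525 / 200 = 2.625.
pyridoxine hydrochloride: 0.618 mg × (525 mL / 200 mL) = 1.622 mg
casamino acids: 0.697 g × (525 mL / 200 mL) = 1.830 g
calcium pantothenate: 0.103 mg × (525 mL / 200 mL) = 0.270 mg
sodium thiosulfate: 0.841 g × (525 mL / 200 mL) = 2.208 g
ferric citrate: 0.0398 g × (525 mL / 200 mL) = 0.104 g
L-asparagine: 0.218 g × (525 mL / 200 mL) = 0.572 g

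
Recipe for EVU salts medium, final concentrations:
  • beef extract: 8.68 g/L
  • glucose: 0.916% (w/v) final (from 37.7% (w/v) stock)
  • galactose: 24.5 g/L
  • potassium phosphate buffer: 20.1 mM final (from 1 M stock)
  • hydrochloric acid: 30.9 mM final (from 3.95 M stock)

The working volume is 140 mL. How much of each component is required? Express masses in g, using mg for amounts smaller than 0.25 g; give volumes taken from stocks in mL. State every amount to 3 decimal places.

beef extract 1.215 g; glucose 3.402 mL; galactose 3.430 g; potassium phosphate buffer 2.814 mL; hydrochloric acid 1.095 mL

Working volume: 140 mL = 0.14 L.
beef extract: 8.68 g/L × 0.14 L = 1.215 g
glucose: C1V1 = C2V2 → 0.916% ÷ 37.7% × 140 mL = 3.402 mL
galactose: 24.5 g/L × 0.14 L = 3.430 g
potassium phosphate buffer: V = C2·V2/C1 = 20.1 mM × 140 mL ÷ 1000 mM = 2.814 mL
hydrochloric acid: V = C2·V2/C1 = 30.9 mM × 140 mL ÷ 3950 mM = 1.095 mL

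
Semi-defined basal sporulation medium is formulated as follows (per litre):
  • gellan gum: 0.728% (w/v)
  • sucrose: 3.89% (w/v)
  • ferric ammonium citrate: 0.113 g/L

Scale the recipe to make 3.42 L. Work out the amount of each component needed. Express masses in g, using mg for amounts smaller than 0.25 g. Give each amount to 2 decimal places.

gellan gum 24.90 g; sucrose 133.04 g; ferric ammonium citrate 0.39 g

Scale factor relative to 1 L: 3.42.
gellan gum: 0.728 g per 100 mL × 3420 mL ÷ 100 = 24.90 g
sucrose: 3.89% w/v = 38.9 g/L → 38.9 × 3.42 L = 133.04 g
ferric ammonium citrate: 0.113 g/L × 3.42 L = 0.39 g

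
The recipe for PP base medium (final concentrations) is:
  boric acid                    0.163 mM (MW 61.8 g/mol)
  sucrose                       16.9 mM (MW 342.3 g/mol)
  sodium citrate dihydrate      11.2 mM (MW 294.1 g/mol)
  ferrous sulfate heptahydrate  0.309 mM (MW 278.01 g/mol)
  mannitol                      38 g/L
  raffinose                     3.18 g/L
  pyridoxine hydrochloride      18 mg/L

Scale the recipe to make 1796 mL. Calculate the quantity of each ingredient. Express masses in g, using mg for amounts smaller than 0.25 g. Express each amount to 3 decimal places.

boric acid 18.092 mg; sucrose 10.390 g; sodium citrate dihydrate 5.916 g; ferrous sulfate heptahydrate 154.286 mg; mannitol 68.248 g; raffinose 5.711 g; pyridoxine hydrochloride 32.328 mg

Working volume: 1796 mL = 1.796 L.
boric acid: 0.163 mmol/L × 61.8 mg/mmol × 1.796 L = 18.092 mg
sucrose: 16.9 mmol/L × 342.3 g/mol × 1.796 L ÷ 1000 = 10.390 g
sodium citrate dihydrate: 11.2 mmol/L × 294.1 g/mol × 1.796 L ÷ 1000 = 5.916 g
ferrous sulfate heptahydrate: 0.309 mmol/L × 278.01 mg/mmol × 1.796 L = 154.286 mg
mannitol: 38 g/L × 1.796 L = 68.248 g
raffinose: 3.18 g/L × 1.796 L = 5.711 g
pyridoxine hydrochloride: 18 mg/L × 1.796 L = 32.328 mg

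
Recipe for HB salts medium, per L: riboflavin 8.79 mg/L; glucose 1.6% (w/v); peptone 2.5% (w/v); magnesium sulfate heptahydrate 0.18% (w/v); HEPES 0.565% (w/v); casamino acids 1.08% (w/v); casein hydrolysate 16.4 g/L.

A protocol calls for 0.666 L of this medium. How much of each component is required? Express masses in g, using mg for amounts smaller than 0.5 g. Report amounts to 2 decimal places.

riboflavin 5.85 mg; glucose 10.66 g; peptone 16.65 g; magnesium sulfate heptahydrate 1.20 g; HEPES 3.76 g; casamino acids 7.19 g; casein hydrolysate 10.92 g

Working volume: 0.666 L.
riboflavin: 8.79 mg/L × 0.666 L = 5.85 mg
glucose: 1.6% w/v = 16 g/L → 16 × 0.666 L = 10.66 g
peptone: 2.5% w/v = 25 g/L → 25 × 0.666 L = 16.65 g
magnesium sulfate heptahydrate: 0.18 g per 100 mL × 666 mL ÷ 100 = 1.20 g
HEPES: 0.565 g per 100 mL × 666 mL ÷ 100 = 3.76 g
casamino acids: 1.08% w/v = 10.8 g/L → 10.8 × 0.666 L = 7.19 g
casein hydrolysate: 16.4 g/L × 0.666 L = 10.92 g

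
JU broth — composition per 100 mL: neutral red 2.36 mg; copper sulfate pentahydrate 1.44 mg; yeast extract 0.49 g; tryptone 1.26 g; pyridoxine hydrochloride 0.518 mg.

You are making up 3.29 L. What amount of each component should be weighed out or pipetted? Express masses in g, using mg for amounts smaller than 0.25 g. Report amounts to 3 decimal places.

neutral red 77.644 mg; copper sulfate pentahydrate 47.376 mg; yeast extract 16.121 g; tryptone 41.454 g; pyridoxine hydrochloride 17.042 mg

Ratio of target to recipe volume: 3290 / 100 = 32.9.
neutral red: 2.36 mg × (3290 mL / 100 mL) = 77.644 mg
copper sulfate pentahydrate: 1.44 mg × (3290 mL / 100 mL) = 47.376 mg
yeast extract: 0.49 g × (3290 mL / 100 mL) = 16.121 g
tryptone: 1.26 g × (3290 mL / 100 mL) = 41.454 g
pyridoxine hydrochloride: 0.518 mg × (3290 mL / 100 mL) = 17.042 mg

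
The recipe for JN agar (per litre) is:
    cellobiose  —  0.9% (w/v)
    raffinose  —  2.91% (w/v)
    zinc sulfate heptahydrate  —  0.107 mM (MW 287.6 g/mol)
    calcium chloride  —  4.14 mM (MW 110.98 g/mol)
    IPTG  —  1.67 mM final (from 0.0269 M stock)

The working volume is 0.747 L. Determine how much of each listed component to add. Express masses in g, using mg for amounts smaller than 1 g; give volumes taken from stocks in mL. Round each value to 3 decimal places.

Working volume: 0.747 L.
cellobiose: 0.9 g per 100 mL × 747 mL ÷ 100 = 6.723 g
raffinose: 2.91% w/v = 29.1 g/L → 29.1 × 0.747 L = 21.738 g
zinc sulfate heptahydrate: 0.107 mmol/L × 287.6 mg/mmol × 0.747 L = 22.988 mg
calcium chloride: 4.14 mmol/L × 110.98 mg/mmol × 0.747 L = 343.215 mg
IPTG: C1V1 = C2V2 → 1.67 mM × 747 mL ÷ 26.9 mM = 46.375 mL

cellobiose 6.723 g; raffinose 21.738 g; zinc sulfate heptahydrate 22.988 mg; calcium chloride 343.215 mg; IPTG 46.375 mL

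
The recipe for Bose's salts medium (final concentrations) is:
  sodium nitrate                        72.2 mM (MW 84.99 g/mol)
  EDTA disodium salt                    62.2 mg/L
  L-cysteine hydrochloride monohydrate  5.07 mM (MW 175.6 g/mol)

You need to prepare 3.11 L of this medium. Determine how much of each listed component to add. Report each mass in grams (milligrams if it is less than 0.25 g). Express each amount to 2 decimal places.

sodium nitrate 19.08 g; EDTA disodium salt 193.44 mg; L-cysteine hydrochloride monohydrate 2.77 g

Scale factor relative to 1 L: 3.11.
sodium nitrate: 72.2 mmol/L × 84.99 g/mol × 3.11 L ÷ 1000 = 19.08 g
EDTA disodium salt: 62.2 mg/L × 3.11 L = 193.44 mg
L-cysteine hydrochloride monohydrate: 5.07 mmol/L × 175.6 g/mol × 3.11 L ÷ 1000 = 2.77 g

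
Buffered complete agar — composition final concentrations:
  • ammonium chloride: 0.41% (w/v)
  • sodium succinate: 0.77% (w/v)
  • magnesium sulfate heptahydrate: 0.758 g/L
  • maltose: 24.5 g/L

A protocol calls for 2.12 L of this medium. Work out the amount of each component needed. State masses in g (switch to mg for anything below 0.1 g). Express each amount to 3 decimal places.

Scale factor relative to 1 L: 2.12.
ammonium chloride: 0.41% w/v = 4.1 g/L → 4.1 × 2.12 L = 8.692 g
sodium succinate: 0.77% w/v = 7.7 g/L → 7.7 × 2.12 L = 16.324 g
magnesium sulfate heptahydrate: 0.758 g/L × 2.12 L = 1.607 g
maltose: 24.5 g/L × 2.12 L = 51.940 g

ammonium chloride 8.692 g; sodium succinate 16.324 g; magnesium sulfate heptahydrate 1.607 g; maltose 51.940 g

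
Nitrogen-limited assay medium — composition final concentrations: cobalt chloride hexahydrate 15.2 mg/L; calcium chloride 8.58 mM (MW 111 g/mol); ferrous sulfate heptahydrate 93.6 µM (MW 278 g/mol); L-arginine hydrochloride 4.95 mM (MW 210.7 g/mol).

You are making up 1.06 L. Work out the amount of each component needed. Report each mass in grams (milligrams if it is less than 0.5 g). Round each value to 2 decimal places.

cobalt chloride hexahydrate 16.11 mg; calcium chloride 1.01 g; ferrous sulfate heptahydrate 27.58 mg; L-arginine hydrochloride 1.11 g

Working volume: 1.06 L.
cobalt chloride hexahydrate: 15.2 mg/L × 1.06 L = 16.11 mg
calcium chloride: 8.58 mmol/L × 111 g/mol × 1.06 L ÷ 1000 = 1.01 g
ferrous sulfate heptahydrate: 93.6 µmol/L × 278 g/mol × 1.06 L ÷ 1000 = 27.58 mg
L-arginine hydrochloride: 4.95 mmol/L × 210.7 g/mol × 1.06 L ÷ 1000 = 1.11 g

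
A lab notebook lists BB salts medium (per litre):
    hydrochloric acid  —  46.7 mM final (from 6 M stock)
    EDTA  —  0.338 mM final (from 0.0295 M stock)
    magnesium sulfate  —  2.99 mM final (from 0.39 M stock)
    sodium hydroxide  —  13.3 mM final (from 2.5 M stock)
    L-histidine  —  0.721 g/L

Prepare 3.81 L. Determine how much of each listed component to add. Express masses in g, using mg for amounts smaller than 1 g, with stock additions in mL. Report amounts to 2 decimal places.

Scale factor relative to 1 L: 3.81.
hydrochloric acid: V = C2·V2/C1 = 46.7 mM × 3810 mL ÷ 6000 mM = 29.65 mL
EDTA: V = C2·V2/C1 = 0.338 mM × 3810 mL ÷ 29.5 mM = 43.65 mL
magnesium sulfate: dilute stock: 2.99 mM × 3810 mL ÷ 390 mM = 29.21 mL
sodium hydroxide: dilute stock: 13.3 mM × 3810 mL ÷ 2500 mM = 20.27 mL
L-histidine: 0.721 g/L × 3.81 L = 2.75 g

hydrochloric acid 29.65 mL; EDTA 43.65 mL; magnesium sulfate 29.21 mL; sodium hydroxide 20.27 mL; L-histidine 2.75 g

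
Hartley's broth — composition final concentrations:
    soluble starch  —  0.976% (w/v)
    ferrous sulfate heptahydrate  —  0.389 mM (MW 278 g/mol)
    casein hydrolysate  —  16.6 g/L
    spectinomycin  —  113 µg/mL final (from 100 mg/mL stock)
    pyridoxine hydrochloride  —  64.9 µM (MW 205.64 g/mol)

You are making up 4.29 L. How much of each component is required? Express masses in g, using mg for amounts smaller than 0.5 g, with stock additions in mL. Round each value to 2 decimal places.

soluble starch 41.87 g; ferrous sulfate heptahydrate 463.93 mg; casein hydrolysate 71.21 g; spectinomycin 4.85 mL; pyridoxine hydrochloride 57.25 mg

Scale factor relative to 1 L: 4.29.
soluble starch: 0.976 g per 100 mL × 4290 mL ÷ 100 = 41.87 g
ferrous sulfate heptahydrate: 0.389 mmol/L × 278 mg/mmol × 4.29 L = 463.93 mg
casein hydrolysate: 16.6 g/L × 4.29 L = 71.21 g
spectinomycin: dilute stock: 113 µg/mL × 4290 mL ÷ 100000 µg/mL = 4.85 mL
pyridoxine hydrochloride: 64.9 µmol/L × 205.64 g/mol × 4.29 L ÷ 1000 = 57.25 mg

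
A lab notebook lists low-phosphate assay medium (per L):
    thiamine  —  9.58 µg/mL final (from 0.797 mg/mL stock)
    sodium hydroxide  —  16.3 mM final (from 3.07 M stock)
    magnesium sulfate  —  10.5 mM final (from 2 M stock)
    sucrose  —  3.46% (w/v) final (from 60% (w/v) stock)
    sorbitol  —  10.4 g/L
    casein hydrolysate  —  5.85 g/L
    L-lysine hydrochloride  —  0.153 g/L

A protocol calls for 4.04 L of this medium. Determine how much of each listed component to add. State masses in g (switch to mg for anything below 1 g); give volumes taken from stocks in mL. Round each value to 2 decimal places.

thiamine 48.56 mL; sodium hydroxide 21.45 mL; magnesium sulfate 21.21 mL; sucrose 232.97 mL; sorbitol 42.02 g; casein hydrolysate 23.63 g; L-lysine hydrochloride 618.12 mg

Scale factor relative to 1 L: 4.04.
thiamine: C1V1 = C2V2 → 9.58 µg/mL × 4040 mL ÷ 797 µg/mL = 48.56 mL
sodium hydroxide: C1V1 = C2V2 → 16.3 mM × 4040 mL ÷ 3070 mM = 21.45 mL
magnesium sulfate: V = C2·V2/C1 = 10.5 mM × 4040 mL ÷ 2000 mM = 21.21 mL
sucrose: dilute stock: 3.46% ÷ 60% × 4040 mL = 232.97 mL
sorbitol: 10.4 g/L × 4.04 L = 42.02 g
casein hydrolysate: 5.85 g/L × 4.04 L = 23.63 g
L-lysine hydrochloride: 0.153 g/L × 4.04 L = 0.61812 g = 618.12 mg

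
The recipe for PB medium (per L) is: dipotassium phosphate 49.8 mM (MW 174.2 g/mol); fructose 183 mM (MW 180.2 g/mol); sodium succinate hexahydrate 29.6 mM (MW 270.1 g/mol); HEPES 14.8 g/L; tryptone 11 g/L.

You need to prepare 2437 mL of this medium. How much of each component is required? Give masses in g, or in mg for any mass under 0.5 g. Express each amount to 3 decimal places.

dipotassium phosphate 21.141 g; fructose 80.364 g; sodium succinate hexahydrate 19.484 g; HEPES 36.068 g; tryptone 26.807 g

Working volume: 2437 mL = 2.437 L.
dipotassium phosphate: 49.8 mmol/L × 174.2 g/mol × 2.437 L ÷ 1000 = 21.141 g
fructose: 183 mmol/L × 180.2 g/mol × 2.437 L ÷ 1000 = 80.364 g
sodium succinate hexahydrate: 29.6 mmol/L × 270.1 g/mol × 2.437 L ÷ 1000 = 19.484 g
HEPES: 14.8 g/L × 2.437 L = 36.068 g
tryptone: 11 g/L × 2.437 L = 26.807 g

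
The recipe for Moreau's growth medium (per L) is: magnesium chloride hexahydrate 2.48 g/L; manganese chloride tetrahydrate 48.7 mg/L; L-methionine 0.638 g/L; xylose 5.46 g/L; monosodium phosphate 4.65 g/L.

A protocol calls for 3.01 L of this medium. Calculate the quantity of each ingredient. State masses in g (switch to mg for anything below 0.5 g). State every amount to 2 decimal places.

magnesium chloride hexahydrate 7.46 g; manganese chloride tetrahydrate 146.59 mg; L-methionine 1.92 g; xylose 16.43 g; monosodium phosphate 14.00 g

Scale factor relative to 1 L: 3.01.
magnesium chloride hexahydrate: 2.48 g/L × 3.01 L = 7.46 g
manganese chloride tetrahydrate: 48.7 mg/L × 3.01 L = 146.59 mg
L-methionine: 0.638 g/L × 3.01 L = 1.92 g
xylose: 5.46 g/L × 3.01 L = 16.43 g
monosodium phosphate: 4.65 g/L × 3.01 L = 14.00 g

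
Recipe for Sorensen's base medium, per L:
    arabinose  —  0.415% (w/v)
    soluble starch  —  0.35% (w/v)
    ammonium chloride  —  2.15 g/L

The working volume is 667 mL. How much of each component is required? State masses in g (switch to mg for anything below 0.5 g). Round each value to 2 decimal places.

Scale factor relative to 1 L: 0.667.
arabinose: 0.415% w/v = 4.15 g/L → 4.15 × 0.667 L = 2.77 g
soluble starch: 0.35% w/v = 3.5 g/L → 3.5 × 0.667 L = 2.33 g
ammonium chloride: 2.15 g/L × 0.667 L = 1.43 g

arabinose 2.77 g; soluble starch 2.33 g; ammonium chloride 1.43 g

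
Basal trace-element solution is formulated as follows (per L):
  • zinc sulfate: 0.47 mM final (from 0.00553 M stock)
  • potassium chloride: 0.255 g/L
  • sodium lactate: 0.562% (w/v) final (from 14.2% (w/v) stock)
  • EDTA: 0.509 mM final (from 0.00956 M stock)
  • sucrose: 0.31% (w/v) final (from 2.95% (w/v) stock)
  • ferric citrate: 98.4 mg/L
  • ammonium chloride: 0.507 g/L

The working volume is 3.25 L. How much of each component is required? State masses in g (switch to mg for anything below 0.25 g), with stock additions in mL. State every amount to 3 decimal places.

Working volume: 3.25 L.
zinc sulfate: V = C2·V2/C1 = 0.47 mM × 3250 mL ÷ 5.53 mM = 276.221 mL
potassium chloride: 0.255 g/L × 3.25 L = 0.829 g
sodium lactate: dilute stock: 0.562% ÷ 14.2% × 3250 mL = 128.627 mL
EDTA: V = C2·V2/C1 = 0.509 mM × 3250 mL ÷ 9.56 mM = 173.039 mL
sucrose: dilute stock: 0.31% ÷ 2.95% × 3250 mL = 341.525 mL
ferric citrate: 98.4 mg/L × 3.25 L = 319.8 mg = 0.320 g
ammonium chloride: 0.507 g/L × 3.25 L = 1.648 g

zinc sulfate 276.221 mL; potassium chloride 0.829 g; sodium lactate 128.627 mL; EDTA 173.039 mL; sucrose 341.525 mL; ferric citrate 0.320 g; ammonium chloride 1.648 g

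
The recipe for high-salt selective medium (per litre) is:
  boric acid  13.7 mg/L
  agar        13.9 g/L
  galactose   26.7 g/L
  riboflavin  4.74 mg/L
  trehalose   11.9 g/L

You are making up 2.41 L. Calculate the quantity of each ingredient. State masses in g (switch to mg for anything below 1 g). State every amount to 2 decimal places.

Scale factor relative to 1 L: 2.41.
boric acid: 13.7 mg/L × 2.41 L = 33.02 mg
agar: 13.9 g/L × 2.41 L = 33.50 g
galactose: 26.7 g/L × 2.41 L = 64.35 g
riboflavin: 4.74 mg/L × 2.41 L = 11.42 mg
trehalose: 11.9 g/L × 2.41 L = 28.68 g

boric acid 33.02 mg; agar 33.50 g; galactose 64.35 g; riboflavin 11.42 mg; trehalose 28.68 g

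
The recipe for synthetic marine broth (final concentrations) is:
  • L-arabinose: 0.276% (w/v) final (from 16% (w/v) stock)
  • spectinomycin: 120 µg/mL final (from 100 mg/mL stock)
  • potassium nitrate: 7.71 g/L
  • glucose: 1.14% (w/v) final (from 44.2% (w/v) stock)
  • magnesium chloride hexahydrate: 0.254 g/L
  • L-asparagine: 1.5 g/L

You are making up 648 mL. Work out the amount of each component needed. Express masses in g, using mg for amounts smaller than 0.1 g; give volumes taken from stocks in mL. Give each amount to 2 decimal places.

Working volume: 648 mL = 0.648 L.
L-arabinose: V = C2·V2/C1 = 0.276% ÷ 16% × 648 mL = 11.18 mL
spectinomycin: V = C2·V2/C1 = 120 µg/mL × 648 mL ÷ 100000 µg/mL = 0.78 mL
potassium nitrate: 7.71 g/L × 0.648 L = 5.00 g
glucose: V = C2·V2/C1 = 1.14% ÷ 44.2% × 648 mL = 16.71 mL
magnesium chloride hexahydrate: 0.254 g/L × 0.648 L = 0.16 g
L-asparagine: 1.5 g/L × 0.648 L = 0.97 g

L-arabinose 11.18 mL; spectinomycin 0.78 mL; potassium nitrate 5.00 g; glucose 16.71 mL; magnesium chloride hexahydrate 0.16 g; L-asparagine 0.97 g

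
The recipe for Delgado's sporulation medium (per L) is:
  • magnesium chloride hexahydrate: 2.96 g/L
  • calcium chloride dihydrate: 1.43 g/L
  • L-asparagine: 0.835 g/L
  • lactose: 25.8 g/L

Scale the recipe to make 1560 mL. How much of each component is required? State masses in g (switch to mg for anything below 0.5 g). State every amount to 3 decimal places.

magnesium chloride hexahydrate 4.618 g; calcium chloride dihydrate 2.231 g; L-asparagine 1.303 g; lactose 40.248 g

Working volume: 1560 mL = 1.56 L.
magnesium chloride hexahydrate: 2.96 g/L × 1.56 L = 4.618 g
calcium chloride dihydrate: 1.43 g/L × 1.56 L = 2.231 g
L-asparagine: 0.835 g/L × 1.56 L = 1.303 g
lactose: 25.8 g/L × 1.56 L = 40.248 g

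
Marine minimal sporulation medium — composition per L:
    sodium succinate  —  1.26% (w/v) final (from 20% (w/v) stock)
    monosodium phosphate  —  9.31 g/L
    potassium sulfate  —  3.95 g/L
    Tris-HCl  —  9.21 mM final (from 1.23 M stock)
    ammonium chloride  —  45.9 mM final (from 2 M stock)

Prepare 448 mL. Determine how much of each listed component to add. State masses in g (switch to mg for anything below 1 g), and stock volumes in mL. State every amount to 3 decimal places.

Working volume: 448 mL = 0.448 L.
sodium succinate: V = C2·V2/C1 = 1.26% ÷ 20% × 448 mL = 28.224 mL
monosodium phosphate: 9.31 g/L × 0.448 L = 4.171 g
potassium sulfate: 3.95 g/L × 0.448 L = 1.770 g
Tris-HCl: V = C2·V2/C1 = 9.21 mM × 448 mL ÷ 1230 mM = 3.355 mL
ammonium chloride: V = C2·V2/C1 = 45.9 mM × 448 mL ÷ 2000 mM = 10.282 mL

sodium succinate 28.224 mL; monosodium phosphate 4.171 g; potassium sulfate 1.770 g; Tris-HCl 3.355 mL; ammonium chloride 10.282 mL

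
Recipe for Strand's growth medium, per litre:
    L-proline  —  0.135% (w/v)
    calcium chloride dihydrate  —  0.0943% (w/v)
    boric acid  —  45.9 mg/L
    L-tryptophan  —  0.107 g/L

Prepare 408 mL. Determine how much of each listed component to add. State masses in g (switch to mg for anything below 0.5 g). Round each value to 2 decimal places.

L-proline 0.55 g; calcium chloride dihydrate 384.74 mg; boric acid 18.73 mg; L-tryptophan 43.66 mg

Scale factor relative to 1 L: 0.408.
L-proline: 0.135 g per 100 mL × 408 mL ÷ 100 = 0.55 g
calcium chloride dihydrate: 0.0943% w/v = 0.943 g/L → 0.943 × 0.408 L = 0.384744 g = 384.74 mg
boric acid: 45.9 mg/L × 0.408 L = 18.73 mg
L-tryptophan: 0.107 g/L × 0.408 L = 0.043656 g = 43.66 mg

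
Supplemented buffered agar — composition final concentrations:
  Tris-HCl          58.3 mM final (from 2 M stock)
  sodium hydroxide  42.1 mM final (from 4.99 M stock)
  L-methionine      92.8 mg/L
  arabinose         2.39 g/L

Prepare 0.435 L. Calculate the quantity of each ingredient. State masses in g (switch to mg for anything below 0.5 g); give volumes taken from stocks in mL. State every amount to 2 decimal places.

Tris-HCl 12.68 mL; sodium hydroxide 3.67 mL; L-methionine 40.37 mg; arabinose 1.04 g

Working volume: 0.435 L.
Tris-HCl: dilute stock: 58.3 mM × 435 mL ÷ 2000 mM = 12.68 mL
sodium hydroxide: V = C2·V2/C1 = 42.1 mM × 435 mL ÷ 4990 mM = 3.67 mL
L-methionine: 92.8 mg/L × 0.435 L = 40.37 mg
arabinose: 2.39 g/L × 0.435 L = 1.04 g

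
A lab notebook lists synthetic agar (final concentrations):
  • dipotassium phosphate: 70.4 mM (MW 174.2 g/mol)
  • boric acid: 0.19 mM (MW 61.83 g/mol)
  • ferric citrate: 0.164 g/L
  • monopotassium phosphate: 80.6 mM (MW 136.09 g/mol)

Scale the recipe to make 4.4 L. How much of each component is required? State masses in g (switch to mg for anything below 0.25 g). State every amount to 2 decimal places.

Working volume: 4.4 L.
dipotassium phosphate: 70.4 mmol/L × 174.2 g/mol × 4.4 L ÷ 1000 = 53.96 g
boric acid: 0.19 mmol/L × 61.83 mg/mmol × 4.4 L = 51.69 mg
ferric citrate: 0.164 g/L × 4.4 L = 0.72 g
monopotassium phosphate: 80.6 mmol/L × 136.09 g/mol × 4.4 L ÷ 1000 = 48.26 g

dipotassium phosphate 53.96 g; boric acid 51.69 mg; ferric citrate 0.72 g; monopotassium phosphate 48.26 g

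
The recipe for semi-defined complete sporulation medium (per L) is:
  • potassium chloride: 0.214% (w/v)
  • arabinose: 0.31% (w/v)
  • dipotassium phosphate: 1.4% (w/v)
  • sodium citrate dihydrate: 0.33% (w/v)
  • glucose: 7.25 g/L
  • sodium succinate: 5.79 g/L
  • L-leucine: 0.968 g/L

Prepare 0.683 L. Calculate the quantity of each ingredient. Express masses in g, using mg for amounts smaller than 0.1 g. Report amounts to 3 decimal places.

Scale factor relative to 1 L: 0.683.
potassium chloride: 0.214 g per 100 mL × 683 mL ÷ 100 = 1.462 g
arabinose: 0.31% w/v = 3.1 g/L → 3.1 × 0.683 L = 2.117 g
dipotassium phosphate: 1.4% w/v = 14 g/L → 14 × 0.683 L = 9.562 g
sodium citrate dihydrate: 0.33% w/v = 3.3 g/L → 3.3 × 0.683 L = 2.254 g
glucose: 7.25 g/L × 0.683 L = 4.952 g
sodium succinate: 5.79 g/L × 0.683 L = 3.955 g
L-leucine: 0.968 g/L × 0.683 L = 0.661 g

potassium chloride 1.462 g; arabinose 2.117 g; dipotassium phosphate 9.562 g; sodium citrate dihydrate 2.254 g; glucose 4.952 g; sodium succinate 3.955 g; L-leucine 0.661 g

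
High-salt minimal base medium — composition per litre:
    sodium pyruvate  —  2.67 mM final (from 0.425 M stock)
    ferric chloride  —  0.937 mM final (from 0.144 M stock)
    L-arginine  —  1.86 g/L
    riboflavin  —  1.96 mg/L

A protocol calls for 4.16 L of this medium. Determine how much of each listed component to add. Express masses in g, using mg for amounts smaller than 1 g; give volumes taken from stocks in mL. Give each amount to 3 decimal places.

Scale factor relative to 1 L: 4.16.
sodium pyruvate: dilute stock: 2.67 mM × 4160 mL ÷ 425 mM = 26.135 mL
ferric chloride: C1V1 = C2V2 → 0.937 mM × 4160 mL ÷ 144 mM = 27.069 mL
L-arginine: 1.86 g/L × 4.16 L = 7.738 g
riboflavin: 1.96 mg/L × 4.16 L = 8.154 mg

sodium pyruvate 26.135 mL; ferric chloride 27.069 mL; L-arginine 7.738 g; riboflavin 8.154 mg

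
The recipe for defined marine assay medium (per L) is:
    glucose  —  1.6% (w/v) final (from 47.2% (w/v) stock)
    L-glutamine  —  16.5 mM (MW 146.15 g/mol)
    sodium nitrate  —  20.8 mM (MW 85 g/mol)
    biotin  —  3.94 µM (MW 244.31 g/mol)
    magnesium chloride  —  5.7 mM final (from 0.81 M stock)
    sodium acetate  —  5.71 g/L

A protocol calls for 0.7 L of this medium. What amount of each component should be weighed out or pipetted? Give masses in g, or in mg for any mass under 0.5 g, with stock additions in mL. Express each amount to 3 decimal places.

Working volume: 0.7 L.
glucose: C1V1 = C2V2 → 1.6% ÷ 47.2% × 700 mL = 23.729 mL
L-glutamine: 16.5 mmol/L × 146.15 g/mol × 0.7 L ÷ 1000 = 1.688 g
sodium nitrate: 20.8 mmol/L × 85 g/mol × 0.7 L ÷ 1000 = 1.238 g
biotin: 3.94 µmol/L × 244.31 g/mol × 0.7 L ÷ 1000 = 0.674 mg
magnesium chloride: V = C2·V2/C1 = 5.7 mM × 700 mL ÷ 810 mM = 4.926 mL
sodium acetate: 5.71 g/L × 0.7 L = 3.997 g

glucose 23.729 mL; L-glutamine 1.688 g; sodium nitrate 1.238 g; biotin 0.674 mg; magnesium chloride 4.926 mL; sodium acetate 3.997 g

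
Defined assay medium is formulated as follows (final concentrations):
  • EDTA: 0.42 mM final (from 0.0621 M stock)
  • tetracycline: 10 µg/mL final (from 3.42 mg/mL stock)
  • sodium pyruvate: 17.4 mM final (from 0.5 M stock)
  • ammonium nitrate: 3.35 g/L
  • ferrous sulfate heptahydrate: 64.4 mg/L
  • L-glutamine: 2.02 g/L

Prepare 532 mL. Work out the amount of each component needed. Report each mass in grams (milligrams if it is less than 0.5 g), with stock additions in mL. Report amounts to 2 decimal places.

EDTA 3.60 mL; tetracycline 1.56 mL; sodium pyruvate 18.51 mL; ammonium nitrate 1.78 g; ferrous sulfate heptahydrate 34.26 mg; L-glutamine 1.07 g

Target volume = 532 mL = 0.532 L.
EDTA: V = C2·V2/C1 = 0.42 mM × 532 mL ÷ 62.1 mM = 3.60 mL
tetracycline: C1V1 = C2V2 → 10 µg/mL × 532 mL ÷ 3420 µg/mL = 1.56 mL
sodium pyruvate: dilute stock: 17.4 mM × 532 mL ÷ 500 mM = 18.51 mL
ammonium nitrate: 3.35 g/L × 0.532 L = 1.78 g
ferrous sulfate heptahydrate: 64.4 mg/L × 0.532 L = 34.26 mg
L-glutamine: 2.02 g/L × 0.532 L = 1.07 g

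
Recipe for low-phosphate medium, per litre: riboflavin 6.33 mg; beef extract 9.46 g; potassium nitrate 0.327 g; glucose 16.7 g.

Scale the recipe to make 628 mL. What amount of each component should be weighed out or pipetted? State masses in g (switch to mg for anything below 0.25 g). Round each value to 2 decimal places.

riboflavin 3.98 mg; beef extract 5.94 g; potassium nitrate 205.36 mg; glucose 10.49 g

Ratio of target to recipe volume: 628 / 1000 = 0.628.
riboflavin: 6.33 mg × (628 mL / 1000 mL) = 3.98 mg
beef extract: 9.46 g × (628 mL / 1000 mL) = 5.94 g
potassium nitrate: 0.327 g × (628 mL / 1000 mL) = 0.205356 g = 205.36 mg
glucose: 16.7 g × (628 mL / 1000 mL) = 10.49 g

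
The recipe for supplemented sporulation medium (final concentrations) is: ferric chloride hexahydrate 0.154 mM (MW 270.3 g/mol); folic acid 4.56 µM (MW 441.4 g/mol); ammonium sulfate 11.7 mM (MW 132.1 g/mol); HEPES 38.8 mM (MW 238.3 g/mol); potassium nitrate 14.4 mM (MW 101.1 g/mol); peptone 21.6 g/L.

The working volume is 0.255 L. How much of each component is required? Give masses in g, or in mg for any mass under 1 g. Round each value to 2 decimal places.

Working volume: 0.255 L.
ferric chloride hexahydrate: 0.154 mmol/L × 270.3 mg/mmol × 0.255 L = 10.61 mg
folic acid: 4.56 µmol/L × 441.4 g/mol × 0.255 L ÷ 1000 = 0.51 mg
ammonium sulfate: 11.7 mmol/L × 132.1 mg/mmol × 0.255 L = 394.12 mg
HEPES: 38.8 mmol/L × 238.3 g/mol × 0.255 L ÷ 1000 = 2.36 g
potassium nitrate: 14.4 mmol/L × 101.1 mg/mmol × 0.255 L = 371.24 mg
peptone: 21.6 g/L × 0.255 L = 5.51 g

ferric chloride hexahydrate 10.61 mg; folic acid 0.51 mg; ammonium sulfate 394.12 mg; HEPES 2.36 g; potassium nitrate 371.24 mg; peptone 5.51 g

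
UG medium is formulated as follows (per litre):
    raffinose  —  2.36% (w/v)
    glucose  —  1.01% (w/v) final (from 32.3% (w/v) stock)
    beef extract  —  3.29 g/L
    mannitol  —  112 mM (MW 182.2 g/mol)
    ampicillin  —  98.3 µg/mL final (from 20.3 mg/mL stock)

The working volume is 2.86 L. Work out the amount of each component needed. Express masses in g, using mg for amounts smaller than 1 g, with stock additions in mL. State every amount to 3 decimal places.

Working volume: 2.86 L.
raffinose: 2.36 g per 100 mL × 2860 mL ÷ 100 = 67.496 g
glucose: dilute stock: 1.01% ÷ 32.3% × 2860 mL = 89.430 mL
beef extract: 3.29 g/L × 2.86 L = 9.409 g
mannitol: 112 mmol/L × 182.2 g/mol × 2.86 L ÷ 1000 = 58.362 g
ampicillin: C1V1 = C2V2 → 98.3 µg/mL × 2860 mL ÷ 20300 µg/mL = 13.849 mL

raffinose 67.496 g; glucose 89.430 mL; beef extract 9.409 g; mannitol 58.362 g; ampicillin 13.849 mL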